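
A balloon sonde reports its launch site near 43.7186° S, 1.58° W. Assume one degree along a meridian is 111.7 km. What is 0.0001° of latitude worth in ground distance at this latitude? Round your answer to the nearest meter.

11 meters

0.0001° × 111700 m/° = 11.17 m.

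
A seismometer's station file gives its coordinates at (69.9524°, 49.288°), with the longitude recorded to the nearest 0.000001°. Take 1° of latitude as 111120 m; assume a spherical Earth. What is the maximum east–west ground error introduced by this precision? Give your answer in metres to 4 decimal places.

Rounding to 6 decimal places leaves the longitude within ±5e-07° of the true value.
At latitude 69.9524° a degree of longitude spans 111120 m × cos 69.9524° = 111120 × 0.3428 ≈ 38092 m.
So at most 5e-07° × 38092 ≈ 0.019046 m east–west.

0.0190 metres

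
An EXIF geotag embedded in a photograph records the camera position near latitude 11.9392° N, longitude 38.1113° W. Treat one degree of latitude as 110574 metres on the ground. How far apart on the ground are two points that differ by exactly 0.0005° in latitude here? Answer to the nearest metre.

55 metres

Along a meridian 0.0005° is 0.0005 × 110574 = 55.287 m.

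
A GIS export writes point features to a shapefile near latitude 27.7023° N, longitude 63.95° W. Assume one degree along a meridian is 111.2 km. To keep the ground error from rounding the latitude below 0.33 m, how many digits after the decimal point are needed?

One degree of latitude covers 111200 m.
With N decimal places the half-ulp bound is 0.5·10⁻ᴺ°, or 0.5·10⁻ᴺ × 111200 m on the ground.
Setting 55600 × 10⁻ᴺ ≤ 0.33 gives 10ᴺ ≥ 1.685e+05, i.e. N ≥ 5.23.
N = 5 would give 0.556 m (too coarse); N = 6 gives 0.0556 m ≤ 0.33 m.

6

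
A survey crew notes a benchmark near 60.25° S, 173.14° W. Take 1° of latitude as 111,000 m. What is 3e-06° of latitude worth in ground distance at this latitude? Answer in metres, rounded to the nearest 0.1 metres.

Along a meridian 3e-06° is 3e-06 × 111000 = 0.333 m.

0.3 metres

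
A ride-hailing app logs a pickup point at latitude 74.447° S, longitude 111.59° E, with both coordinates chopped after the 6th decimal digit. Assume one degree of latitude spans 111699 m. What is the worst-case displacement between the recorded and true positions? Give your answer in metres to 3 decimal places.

Truncating at 6 decimal places can drop up to a full unit in the last place, so each coordinate may be off by as much as 1e-06°.
N–S: 1e-06° × 111699 m/° = 0.111699 m.
E–W at 74.447°: 1e-06° × 111699 × cos 74.447° = 1e-06 × 111699 × 0.2681 ≈ 0.0299498 m.
Combining orthogonally: (0.111699² + 0.0299498²)^½ ≈ 0.115645 m.

0.116 metres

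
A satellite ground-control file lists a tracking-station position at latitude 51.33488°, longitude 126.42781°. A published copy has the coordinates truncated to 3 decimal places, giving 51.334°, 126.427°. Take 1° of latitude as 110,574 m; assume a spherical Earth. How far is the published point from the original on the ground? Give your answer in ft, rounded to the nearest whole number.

368 ft

The latitude changed by +0.00088° and the longitude by +0.00081°.
North–south shift: 0.00088 × 110574 = 97.3051 m.
East–west at this latitude: 0.00081° × 110574 × cos 51.334° ≈ 0.00081 × 69084.4 = 55.9583 m.
Distance: √(97.3051² + 55.9583²) ≈ 112.248 m.
Converting: 112.248 m × 3.2808 ft/m ≈ 368.27 ft.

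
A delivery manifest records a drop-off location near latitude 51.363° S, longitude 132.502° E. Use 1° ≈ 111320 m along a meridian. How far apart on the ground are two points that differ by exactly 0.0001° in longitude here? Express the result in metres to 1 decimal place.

0.0001° of longitude at 51.363° is 0.0001 × 111320 × cos 51.363° ≈ 0.0001 × 69506.4 = 6.95064 m.

7.0 metres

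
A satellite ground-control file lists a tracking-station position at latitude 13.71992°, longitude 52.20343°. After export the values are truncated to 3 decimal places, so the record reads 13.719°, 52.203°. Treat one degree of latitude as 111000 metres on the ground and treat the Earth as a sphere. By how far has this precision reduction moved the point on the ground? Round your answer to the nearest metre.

The latitude changed by +0.00092° and the longitude by +0.00043°.
N–S: 0.00092° × 111000 m/° = 102.12 m.
E–W at 13.719°: 0.00043° × 111000 × cos 13.719° = 0.00043 × 111000 × 0.9715 ≈ 46.3683 m.
Combined displacement = (102.12² + 46.3683²)^½ ≈ 112.154 m.

112 metres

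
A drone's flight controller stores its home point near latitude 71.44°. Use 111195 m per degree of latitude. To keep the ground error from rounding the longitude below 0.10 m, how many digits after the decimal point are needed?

6 decimal places

At 71.44° one degree of longitude covers 111195 × cos 71.44° ≈ 111195 × 0.3183 ≈ 35393.1 m.
N decimal places → at most half a unit in the last place, 0.5 × 10⁻ᴺ° = 35393.1/2 × 10⁻ᴺ m.
Need 0.5 × 35393.1 × 10⁻ᴺ ≤ 0.10 → 10⁻ᴺ ≤ 5.651e-06, so N ≥ 5.25.
At 5 places the error can reach 0.177 m, but 6 places keeps it to 0.0177 m.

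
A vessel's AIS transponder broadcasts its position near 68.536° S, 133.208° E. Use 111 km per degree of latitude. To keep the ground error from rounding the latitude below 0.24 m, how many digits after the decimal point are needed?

One degree of latitude covers 111000 m.
N decimal places → at most half a unit in the last place, 0.5 × 10⁻ᴺ° = 111000/2 × 10⁻ᴺ m.
Need 0.5 × 111000 × 10⁻ᴺ ≤ 0.24 → 10⁻ᴺ ≤ 4.324e-06, so N ≥ 5.36.
N = 5 would give 0.555 m (too coarse); N = 6 gives 0.0555 m ≤ 0.24 m.

6 decimal places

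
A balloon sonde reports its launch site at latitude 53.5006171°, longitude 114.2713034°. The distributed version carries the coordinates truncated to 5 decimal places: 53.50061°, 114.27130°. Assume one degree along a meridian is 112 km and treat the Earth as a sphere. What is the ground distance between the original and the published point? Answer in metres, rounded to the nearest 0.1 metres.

0.8 metres

The latitude changed by +0.0000071° and the longitude by +0.0000034°.
N–S: 0.0000071° × 112000 m/° = 0.7952 m.
East–west at this latitude: 0.0000034° × 112000 × cos 53.5006° ≈ 0.0000034 × 66619.2 = 0.226505 m.
Distance: √(0.7952² + 0.226505²) ≈ 0.82683 m.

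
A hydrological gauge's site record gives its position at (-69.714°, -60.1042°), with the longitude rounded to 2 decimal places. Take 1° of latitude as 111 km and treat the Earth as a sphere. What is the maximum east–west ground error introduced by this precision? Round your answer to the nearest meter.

192 meters

Rounding to 2 decimal places leaves the longitude within ±0.005° of the true value.
Parallels shrink by cos φ, so at 69.714° a degree of longitude is 111000 × 0.3467 ≈ 38484.4 m.
Maximum E–W displacement: 0.005 × 38484.4 = 192.422 m.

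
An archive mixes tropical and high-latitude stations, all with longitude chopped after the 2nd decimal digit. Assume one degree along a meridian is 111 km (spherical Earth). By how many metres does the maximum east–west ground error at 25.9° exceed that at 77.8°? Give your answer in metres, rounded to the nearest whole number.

Truncating at 2 decimal places can drop up to a full unit in the last place, so the longitude may be off by as much as 0.01°.
Error at 25.9° = 0.01° × 111000 × cos 25.9° ≈ 1110 × 0.8996 = 998.51 m.
Error at 77.8° = 0.01° × 111000 × cos 77.8° ≈ 1110 × 0.2113 = 234.57 m.
So the lower-latitude error exceeds the higher by 998.51 − 234.57 = 763.94 m.

764 metres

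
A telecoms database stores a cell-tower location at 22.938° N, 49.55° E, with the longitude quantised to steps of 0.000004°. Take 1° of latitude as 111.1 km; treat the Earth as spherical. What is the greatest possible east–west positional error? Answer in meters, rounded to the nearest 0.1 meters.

With a 0.000004° grid the true value lies within half a step, ±0.000004°/2 = ±2e-06°, of the stored one.
Parallels shrink by cos φ, so at 22.938° a degree of longitude is 111100 × 0.9209 ≈ 102315 m.
Maximum E–W displacement: 2e-06 × 102315 = 0.20463 m.

0.2 meters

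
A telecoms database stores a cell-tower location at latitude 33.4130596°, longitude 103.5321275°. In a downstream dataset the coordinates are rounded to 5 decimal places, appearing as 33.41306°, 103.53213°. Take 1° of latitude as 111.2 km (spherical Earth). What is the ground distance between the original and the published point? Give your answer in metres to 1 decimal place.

0.2 metres

The latitude changed by -0.0000004° and the longitude by -0.0000025°.
N–S: -0.0000004° × 111200 m/° = -0.04448 m.
East–west at this latitude: -0.0000025° × 111200 × cos 33.4131° ≈ -0.0000025 × 92821.1 = -0.232053 m.
Distance: √(0.04448² + 0.232053²) ≈ 0.236277 m.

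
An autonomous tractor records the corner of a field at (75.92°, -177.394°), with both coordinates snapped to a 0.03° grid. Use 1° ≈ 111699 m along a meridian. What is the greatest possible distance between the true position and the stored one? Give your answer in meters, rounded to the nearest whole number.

1724 meters

With a 0.03° grid the true value lies within half a step, ±0.03°/2 = ±0.015°, of the stored one.
Latitude error → 0.015 × 111699 = 1675.48 m along the meridian.
Longitude error → 0.015 × 111699 × cos 75.92° = 0.015 × 111699 × 0.2433 ≈ 407.606 m.
Combining orthogonally: (1675.48² + 407.606²)^½ ≈ 1724.35 m.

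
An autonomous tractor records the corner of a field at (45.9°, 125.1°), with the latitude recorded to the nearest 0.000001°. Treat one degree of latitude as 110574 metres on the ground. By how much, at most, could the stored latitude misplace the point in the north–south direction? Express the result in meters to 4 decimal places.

Rounding to 6 decimal places leaves the latitude within ±5e-07° of the true value.
So the N–S error is at most 5e-07 × 110574 = 0.055287 m.

0.0553 meters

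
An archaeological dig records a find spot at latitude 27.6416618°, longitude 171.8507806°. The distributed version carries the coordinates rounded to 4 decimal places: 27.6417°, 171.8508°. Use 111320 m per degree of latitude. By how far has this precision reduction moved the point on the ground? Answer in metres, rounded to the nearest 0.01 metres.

4.66 metres

The latitude changed by -0.0000382° and the longitude by -0.0000194°.
N–S: -0.0000382° × 111320 m/° = -4.25242 m.
E–W at 27.6417°: -0.0000194° × 111320 × cos 27.6417° = -0.0000194 × 111320 × 0.8859 ≈ -1.91312 m.
Combined displacement = (4.25242² + 1.91312²)^½ ≈ 4.66296 m.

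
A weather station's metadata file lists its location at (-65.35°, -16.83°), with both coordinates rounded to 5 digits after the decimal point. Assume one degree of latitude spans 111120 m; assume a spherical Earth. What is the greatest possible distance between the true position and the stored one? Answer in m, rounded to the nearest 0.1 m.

0.6 m

Rounding to 5 decimal places leaves each coordinate within ±5e-06° of the true value.
Latitude error → 5e-06 × 111120 = 0.5556 m along the meridian.
Longitude error → 5e-06 × 111120 × cos 65.35° = 5e-06 × 111120 × 0.4171 ≈ 0.231726 m.
The two errors are perpendicular, so the maximum displacement is √(0.5556² + 0.231726²) ≈ 0.601987 m.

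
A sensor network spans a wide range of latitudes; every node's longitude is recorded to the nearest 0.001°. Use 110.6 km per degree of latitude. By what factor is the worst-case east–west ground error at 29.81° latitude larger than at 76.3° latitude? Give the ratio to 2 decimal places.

3.66

Rounding to 3 decimal places leaves the longitude within ±0.0005° of the true value.
At 29.81°: 0.0005° × 110600 × cos 29.81° = 0.0005 × 110600 × 0.8677 ≈ 47.983 m.
At 76.3°: 0.0005° × 110600 × cos 76.3° = 0.0005 × 110600 × 0.2368 ≈ 13.097 m.
The ratio reduces to cos 29.81° / cos 76.3° = 0.8677/0.2368 ≈ 3.6636.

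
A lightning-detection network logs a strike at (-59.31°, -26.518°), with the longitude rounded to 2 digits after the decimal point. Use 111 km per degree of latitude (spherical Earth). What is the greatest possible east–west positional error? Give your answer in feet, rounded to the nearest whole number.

929 feet

Rounding to 2 decimal places leaves the longitude within ±0.005° of the true value.
One degree of longitude at 59.31° is 111000 × cos 59.31° ≈ 111000 × 0.5104 = 56653.6 m.
So at most 0.005° × 56653.6 ≈ 283.268 m east–west.
Converting: 283.268 m × 3.2808 ft/m ≈ 929.36 ft.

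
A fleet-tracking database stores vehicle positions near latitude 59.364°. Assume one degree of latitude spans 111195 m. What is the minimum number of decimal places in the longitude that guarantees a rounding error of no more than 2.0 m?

5 decimal places

At 59.364° one degree of longitude covers 111195 × cos 59.364° ≈ 111195 × 0.5096 ≈ 56663 m.
Rounding to N decimal places gives at most 0.5 × 10⁻ᴺ degrees of error, i.e. 0.5 × 10⁻ᴺ × 56663 m.
Setting 28331.5 × 10⁻ᴺ ≤ 2.0 gives 10ᴺ ≥ 1.417e+04, i.e. N ≥ 4.15.
N = 4 would give 2.83 m (too coarse); N = 5 gives 0.283 m ≤ 2.0 m.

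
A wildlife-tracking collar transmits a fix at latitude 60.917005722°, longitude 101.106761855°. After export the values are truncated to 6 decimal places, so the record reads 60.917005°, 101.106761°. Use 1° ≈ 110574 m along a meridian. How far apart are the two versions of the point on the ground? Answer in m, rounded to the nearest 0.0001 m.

0.0921 m

The latitude changed by +0.000000722° and the longitude by +0.000000855°.
North–south shift: 0.000000722 × 110574 = 0.0798344 m.
East–west at this latitude: 0.000000855° × 110574 × cos 60.917° ≈ 0.000000855 × 53747.4 = 0.045954 m.
Hypotenuse of the two orthogonal shifts: √(0.0798344² + 0.045954²) = 0.0921157 m.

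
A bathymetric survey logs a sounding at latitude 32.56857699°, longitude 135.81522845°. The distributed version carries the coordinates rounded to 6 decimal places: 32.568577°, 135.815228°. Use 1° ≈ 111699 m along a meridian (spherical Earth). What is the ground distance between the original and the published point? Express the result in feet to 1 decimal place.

0.1 feet

Δlat = 32.56857699 − 32.568577 = -0.00000001°; Δlon = 135.81522845 − 135.815228 = +0.00000045°.
N–S: -0.00000001° × 111699 m/° = -0.00111699 m.
E–W at 32.5686°: 0.00000045° × 111699 × cos 32.5686° = 0.00000045 × 111699 × 0.8427 ≈ 0.0423603 m.
Combined displacement = (0.00111699² + 0.0423603²)^½ ≈ 0.0423751 m.
In feet: 0.0423751 m ÷ 0.3048 ≈ 0.13903 ft.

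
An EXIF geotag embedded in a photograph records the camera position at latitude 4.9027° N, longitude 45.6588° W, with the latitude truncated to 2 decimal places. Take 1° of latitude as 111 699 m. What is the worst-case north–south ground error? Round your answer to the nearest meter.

Truncating at 2 decimal places can drop up to a full unit in the last place, so the latitude may be off by as much as 0.01°.
Along the meridian that is 0.01° × 111699 m/° = 1116.99 m.

1117 meters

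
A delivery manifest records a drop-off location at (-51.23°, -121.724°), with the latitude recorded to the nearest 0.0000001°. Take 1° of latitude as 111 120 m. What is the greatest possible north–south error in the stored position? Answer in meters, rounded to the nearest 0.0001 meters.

0.0056 meters

Rounding to 7 decimal places leaves the latitude within ±5e-08° of the true value.
So the N–S error is at most 5e-08 × 111120 = 0.005556 m.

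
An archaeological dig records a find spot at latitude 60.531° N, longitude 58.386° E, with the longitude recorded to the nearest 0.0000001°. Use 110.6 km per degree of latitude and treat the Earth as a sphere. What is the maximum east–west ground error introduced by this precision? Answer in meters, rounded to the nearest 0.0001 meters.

Rounding to 7 decimal places leaves the longitude within ±5e-08° of the true value.
Parallels shrink by cos φ, so at 60.531° a degree of longitude is 110600 × 0.4920 ≈ 54410 m.
Maximum E–W displacement: 5e-08 × 54410 = 0.0027205 m.

0.0027 meters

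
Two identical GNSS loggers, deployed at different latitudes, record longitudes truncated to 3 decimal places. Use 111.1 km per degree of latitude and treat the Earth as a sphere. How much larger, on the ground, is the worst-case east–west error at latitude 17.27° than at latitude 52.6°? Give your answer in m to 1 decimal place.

Truncating at 3 decimal places can drop up to a full unit in the last place, so the longitude may be off by as much as 0.001°.
At 17.27°: 0.001° × 111100 × cos 17.27° = 0.001 × 111100 × 0.9549 ≈ 106.09 m.
At 52.6°: 0.001° × 111100 × cos 52.6° = 0.001 × 111100 × 0.6074 ≈ 67.479 m.
So the lower-latitude error exceeds the higher by 106.09 − 67.479 = 38.612 m.

38.6 m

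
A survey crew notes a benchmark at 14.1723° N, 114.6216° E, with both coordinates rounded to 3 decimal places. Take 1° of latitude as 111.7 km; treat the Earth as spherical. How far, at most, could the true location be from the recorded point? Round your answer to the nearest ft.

255 ft

Rounding to 3 decimal places leaves each coordinate within ±0.0005° of the true value.
N–S: 0.0005° × 111700 m/° = 55.85 m.
East–west component at 14.1723°: 0.0005° × 111700 × cos 14.1723° ≈ 0.0005 × 108300 ≈ 54.1501 m.
The two errors are perpendicular, so the maximum displacement is √(55.85² + 54.1501²) ≈ 77.7911 m.
In feet: 77.7911 m ÷ 0.3048 ≈ 255.22 ft.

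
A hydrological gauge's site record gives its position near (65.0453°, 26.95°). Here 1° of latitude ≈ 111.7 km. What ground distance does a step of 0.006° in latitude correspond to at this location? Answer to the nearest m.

Along a meridian 0.006° is 0.006 × 111700 = 670.2 m.

670 m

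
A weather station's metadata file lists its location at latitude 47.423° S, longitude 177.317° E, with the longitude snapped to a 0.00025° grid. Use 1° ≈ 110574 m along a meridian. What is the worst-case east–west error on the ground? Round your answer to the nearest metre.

9 metres

With a 0.00025° grid the true value lies within half a step, ±0.00025°/2 = ±0.000125°, of the stored one.
At latitude 47.423° a degree of longitude spans 110574 m × cos 47.423° = 110574 × 0.6766 ≈ 74812.2 m.
So at most 0.000125° × 74812.2 ≈ 9.35153 m east–west.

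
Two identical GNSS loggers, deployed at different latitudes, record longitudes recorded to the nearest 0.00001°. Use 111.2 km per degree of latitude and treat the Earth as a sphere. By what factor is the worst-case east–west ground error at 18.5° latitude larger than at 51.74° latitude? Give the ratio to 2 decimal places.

Rounding to 5 decimal places leaves the longitude within ±5e-06° of the true value.
Error at 18.5° = 5e-06° × 111200 × cos 18.5° ≈ 0.556 × 0.9483 = 0.52727 m.
Error at 51.74° = 5e-06° × 111200 × cos 51.74° ≈ 0.556 × 0.6192 = 0.34429 m.
The ratio reduces to cos 18.5° / cos 51.74° = 0.9483/0.6192 ≈ 1.5315.

1.53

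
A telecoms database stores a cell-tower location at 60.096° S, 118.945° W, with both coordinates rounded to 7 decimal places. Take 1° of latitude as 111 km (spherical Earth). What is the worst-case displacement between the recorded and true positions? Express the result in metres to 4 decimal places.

0.0062 metres

Rounding to 7 decimal places leaves each coordinate within ±5e-08° of the true value.
N–S: 5e-08° × 111000 m/° = 0.00555 m.
E–W at 60.096°: 5e-08° × 111000 × cos 60.096° = 5e-08 × 111000 × 0.4985 ≈ 0.00276694 m.
Worst case both components are at the extreme and orthogonal: √(0.00555² + 0.00276694²) ≈ 0.00620149 m.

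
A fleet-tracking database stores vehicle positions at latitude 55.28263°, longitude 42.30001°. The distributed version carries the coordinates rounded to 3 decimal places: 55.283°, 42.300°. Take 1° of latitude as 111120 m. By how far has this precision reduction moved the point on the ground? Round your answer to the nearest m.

The latitude changed by -0.00037° and the longitude by +0.00001°.
N–S: -0.00037° × 111120 m/° = -41.1144 m.
E–W at 55.283°: 0.00001° × 111120 × cos 55.283° = 0.00001 × 111120 × 0.5695 ≈ 0.632854 m.
Hypotenuse of the two orthogonal shifts: √(41.1144² + 0.632854²) = 41.1193 m.

41 m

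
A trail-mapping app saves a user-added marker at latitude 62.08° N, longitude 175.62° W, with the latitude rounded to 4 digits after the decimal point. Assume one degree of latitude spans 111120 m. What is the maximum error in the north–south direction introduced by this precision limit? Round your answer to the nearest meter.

6 meters

Rounding to 4 decimal places leaves the latitude within ±5e-05° of the true value.
Along the meridian that is 5e-05° × 111120 m/° = 5.556 m.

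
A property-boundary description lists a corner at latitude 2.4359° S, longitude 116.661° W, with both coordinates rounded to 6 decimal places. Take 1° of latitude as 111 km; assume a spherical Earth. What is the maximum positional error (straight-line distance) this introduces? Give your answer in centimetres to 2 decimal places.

Rounding to 6 decimal places leaves each coordinate within ±5e-07° of the true value.
N–S: 5e-07° × 111000 m/° = 0.0555 m.
Longitude error → 5e-07 × 111000 × cos 2.4359° = 5e-07 × 111000 × 0.9991 ≈ 0.0554498 m.
Combining orthogonally: (0.0555² + 0.0554498²)^½ ≈ 0.0784534 m.
That is 0.0784534 m = 7.8453 cm.

7.85 centimetres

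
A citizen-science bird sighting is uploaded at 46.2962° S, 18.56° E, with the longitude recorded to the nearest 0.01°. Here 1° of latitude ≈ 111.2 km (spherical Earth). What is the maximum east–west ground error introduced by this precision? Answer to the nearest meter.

384 meters

Rounding to 2 decimal places leaves the longitude within ±0.005° of the true value.
Parallels shrink by cos φ, so at 46.2962° a degree of longitude is 111200 × 0.6909 ≈ 76831.5 m.
So at most 0.005° × 76831.5 ≈ 384.157 m east–west.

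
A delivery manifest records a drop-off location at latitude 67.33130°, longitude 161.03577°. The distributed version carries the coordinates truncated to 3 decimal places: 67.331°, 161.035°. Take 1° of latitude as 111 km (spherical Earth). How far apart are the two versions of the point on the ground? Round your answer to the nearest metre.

47 metres

The latitude changed by +0.00030° and the longitude by +0.00077°.
North–south shift: 0.00030 × 111000 = 33.3 m.
East–west at this latitude: 0.00077° × 111000 × cos 67.331° ≈ 0.00077 × 42780.2 = 32.9407 m.
Hypotenuse of the two orthogonal shifts: √(33.3² + 32.9407²) = 46.84 m.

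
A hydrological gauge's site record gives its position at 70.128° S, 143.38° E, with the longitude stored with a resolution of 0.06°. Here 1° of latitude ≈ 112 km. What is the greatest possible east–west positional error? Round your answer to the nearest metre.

With a 0.06° grid the true value lies within half a step, ±0.06°/2 = ±0.03°, of the stored one.
At latitude 70.128° a degree of longitude spans 112000 m × cos 70.128° = 112000 × 0.3399 ≈ 38071 m.
So at most 0.03° × 38071 ≈ 1142.13 m east–west.

1142 metres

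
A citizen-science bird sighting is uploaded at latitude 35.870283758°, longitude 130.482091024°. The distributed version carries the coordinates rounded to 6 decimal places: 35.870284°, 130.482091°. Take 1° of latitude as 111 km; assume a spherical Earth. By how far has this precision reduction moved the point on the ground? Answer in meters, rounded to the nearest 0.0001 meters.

0.0269 meters

Δlat = 35.870283758 − 35.870284 = -0.000000242°; Δlon = 130.482091024 − 130.482091 = +0.000000024°.
North–south shift: -0.000000242 × 111000 = -0.026862 m.
E–W at 35.8703°: 0.000000024° × 111000 × cos 35.8703° = 0.000000024 × 111000 × 0.8103 ≈ 0.00215876 m.
Hypotenuse of the two orthogonal shifts: √(0.026862² + 0.00215876²) = 0.0269486 m.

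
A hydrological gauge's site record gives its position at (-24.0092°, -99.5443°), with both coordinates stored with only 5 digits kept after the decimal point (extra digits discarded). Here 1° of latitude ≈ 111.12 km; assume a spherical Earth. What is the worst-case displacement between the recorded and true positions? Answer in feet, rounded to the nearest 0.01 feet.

Truncating at 5 decimal places can drop up to a full unit in the last place, so each coordinate may be off by as much as 1e-05°.
Latitude error → 1e-05 × 111120 = 1.1112 m along the meridian.
E–W at 24.0092°: 1e-05° × 111120 × cos 24.0092° = 1e-05 × 111120 × 0.9135 ≈ 1.01506 m.
Combining orthogonally: (1.1112² + 1.01506²)^½ ≈ 1.50503 m.
Converting: 1.50503 m × 3.2808 ft/m ≈ 4.9378 ft.

4.94 feet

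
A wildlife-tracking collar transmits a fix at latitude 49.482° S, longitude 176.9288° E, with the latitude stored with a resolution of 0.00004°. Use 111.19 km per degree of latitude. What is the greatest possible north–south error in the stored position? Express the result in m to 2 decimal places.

With a 0.00004° grid the true value lies within half a step, ±0.00004°/2 = ±2e-05°, of the stored one.
North–south distance: 2e-05° × 111190 m/° = 2.2238 m.

2.22 m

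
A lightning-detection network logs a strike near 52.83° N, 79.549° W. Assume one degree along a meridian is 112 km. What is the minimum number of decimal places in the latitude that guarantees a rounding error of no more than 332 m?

One degree of latitude covers 112000 m.
N decimal places → at most half a unit in the last place, 0.5 × 10⁻ᴺ° = 112000/2 × 10⁻ᴺ m.
Setting 56000 × 10⁻ᴺ ≤ 332 gives 10ᴺ ≥ 168.7, i.e. N ≥ 2.23.
At 2 places the error can reach 560 m, but 3 places keeps it to 56 m.

3 decimal places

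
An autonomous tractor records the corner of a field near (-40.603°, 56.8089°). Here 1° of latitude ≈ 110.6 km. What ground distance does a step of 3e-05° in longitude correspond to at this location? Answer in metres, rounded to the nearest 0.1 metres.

2.5 metres

One degree of longitude here spans 110600 × cos 40.603° = 110600 × 0.7592 ≈ 83971.6 m; 3e-05° of that is 2.51915 m.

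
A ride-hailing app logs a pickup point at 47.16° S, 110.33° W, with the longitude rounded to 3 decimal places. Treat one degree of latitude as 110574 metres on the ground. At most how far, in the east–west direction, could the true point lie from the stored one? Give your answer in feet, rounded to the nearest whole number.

Rounding to 3 decimal places leaves the longitude within ±0.0005° of the true value.
Parallels shrink by cos φ, so at 47.16° a degree of longitude is 110574 × 0.6800 ≈ 75185.2 m.
So at most 0.0005° × 75185.2 ≈ 37.5926 m east–west.
Converting: 37.5926 m × 3.2808 ft/m ≈ 123.34 ft.

123 feet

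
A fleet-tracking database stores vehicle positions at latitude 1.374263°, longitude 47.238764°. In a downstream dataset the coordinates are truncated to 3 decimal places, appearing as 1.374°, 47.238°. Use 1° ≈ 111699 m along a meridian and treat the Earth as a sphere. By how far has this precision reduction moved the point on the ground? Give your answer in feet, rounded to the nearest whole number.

Δlat = 1.374263 − 1.374 = +0.000263°; Δlon = 47.238764 − 47.238 = +0.000764°.
N–S: 0.000263° × 111699 m/° = 29.3768 m.
East–west at this latitude: 0.000764° × 111699 × cos 1.374° ≈ 0.000764 × 111667 = 85.3135 m.
Distance: √(29.3768² + 85.3135²) ≈ 90.2297 m.
In feet: 90.2297 m ÷ 0.3048 ≈ 296.03 ft.

296 feet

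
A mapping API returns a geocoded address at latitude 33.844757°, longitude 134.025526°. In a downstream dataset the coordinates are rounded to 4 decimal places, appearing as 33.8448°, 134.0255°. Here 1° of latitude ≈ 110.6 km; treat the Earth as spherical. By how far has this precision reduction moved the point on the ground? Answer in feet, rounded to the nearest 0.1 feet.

17.5 feet

The latitude changed by -0.000043° and the longitude by +0.000026°.
North–south shift: -0.000043 × 110600 = -4.7558 m.
E–W at 33.8448°: 0.000026° × 110600 × cos 33.8448° = 0.000026 × 110600 × 0.8305 ≈ 2.38833 m.
Distance: √(4.7558² + 2.38833²) ≈ 5.32182 m.
In feet: 5.32182 m ÷ 0.3048 ≈ 17.46 ft.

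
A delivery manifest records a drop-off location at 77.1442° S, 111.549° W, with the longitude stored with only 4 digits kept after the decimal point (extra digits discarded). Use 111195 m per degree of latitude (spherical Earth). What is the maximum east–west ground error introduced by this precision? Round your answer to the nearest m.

Truncating at 4 decimal places can drop up to a full unit in the last place, so the longitude may be off by as much as 0.0001°.
One degree of longitude at 77.1442° is 111195 × cos 77.1442° ≈ 111195 × 0.2225 = 24740.7 m.
So at most 0.0001° × 24740.7 ≈ 2.47407 m east–west.

2 m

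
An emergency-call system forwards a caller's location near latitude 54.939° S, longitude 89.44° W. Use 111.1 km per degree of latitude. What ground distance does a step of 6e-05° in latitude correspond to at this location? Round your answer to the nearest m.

6e-05° × 111100 m/° = 6.666 m.

7 m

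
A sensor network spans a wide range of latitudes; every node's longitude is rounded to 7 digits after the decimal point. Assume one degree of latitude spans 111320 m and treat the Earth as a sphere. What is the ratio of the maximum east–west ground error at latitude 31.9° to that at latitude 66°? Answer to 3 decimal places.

Rounding to 7 decimal places leaves the longitude within ±5e-08° of the true value.
At 31.9°: 5e-08° × 111320 × cos 31.9° = 5e-08 × 111320 × 0.8490 ≈ 0.0047254 m.
At 66°: 5e-08° × 111320 × cos 66° = 5e-08 × 111320 × 0.4067 ≈ 0.0022639 m.
Ratio: 0.0047254 / 0.0022639 = cos 31.9° / cos 66° ≈ 2.0873.

2.087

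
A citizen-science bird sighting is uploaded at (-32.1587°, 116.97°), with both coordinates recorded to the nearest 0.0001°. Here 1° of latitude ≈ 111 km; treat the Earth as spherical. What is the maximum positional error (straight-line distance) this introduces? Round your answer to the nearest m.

7 m

Rounding to 4 decimal places leaves each coordinate within ±5e-05° of the true value.
Latitude error → 5e-05 × 111000 = 5.55 m along the meridian.
E–W at 32.1587°: 5e-05° × 111000 × cos 32.1587° = 5e-05 × 111000 × 0.8466 ≈ 4.6985 m.
Worst case both components are at the extreme and orthogonal: √(5.55² + 4.6985²) ≈ 7.27176 m.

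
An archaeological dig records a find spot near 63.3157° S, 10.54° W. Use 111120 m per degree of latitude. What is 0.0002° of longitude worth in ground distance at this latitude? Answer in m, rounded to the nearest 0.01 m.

9.98 m

At 63.3157° a degree of longitude is 111120 × cos 63.3157° ≈ 49901.1 m, so 0.0002° corresponds to 9.98022 m.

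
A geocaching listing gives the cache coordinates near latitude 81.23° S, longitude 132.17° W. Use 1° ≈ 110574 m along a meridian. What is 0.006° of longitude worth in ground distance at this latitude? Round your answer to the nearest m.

101 m

0.006° of longitude at 81.23° is 0.006 × 110574 × cos 81.23° ≈ 0.006 × 16859 = 101.154 m.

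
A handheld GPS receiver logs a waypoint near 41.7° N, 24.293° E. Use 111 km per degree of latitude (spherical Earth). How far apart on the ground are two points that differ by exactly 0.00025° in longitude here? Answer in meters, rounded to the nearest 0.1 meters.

20.7 meters

One degree of longitude here spans 111000 × cos 41.7° = 111000 × 0.7466 ≈ 82876.8 m; 0.00025° of that is 20.7192 m.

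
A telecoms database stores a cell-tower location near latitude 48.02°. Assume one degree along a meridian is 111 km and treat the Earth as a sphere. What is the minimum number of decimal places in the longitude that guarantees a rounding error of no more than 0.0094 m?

At 48.02° one degree of longitude covers 111000 × cos 48.02° ≈ 111000 × 0.6689 ≈ 74244.7 m.
With N decimal places the half-ulp bound is 0.5·10⁻ᴺ°, or 0.5·10⁻ᴺ × 74244.7 m on the ground.
Need 0.5 × 74244.7 × 10⁻ᴺ ≤ 0.0094 → 10⁻ᴺ ≤ 2.532e-07, so N ≥ 6.60.
So 7 decimal places suffice (0.00371 m); 6 would allow up to 0.0371 m.

7 decimal places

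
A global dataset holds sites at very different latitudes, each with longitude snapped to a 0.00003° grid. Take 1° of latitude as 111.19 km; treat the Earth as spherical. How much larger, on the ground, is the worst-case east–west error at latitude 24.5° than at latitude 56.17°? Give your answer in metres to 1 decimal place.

With a 0.00003° grid the true value lies within half a step, ±0.00003°/2 = ±1.5e-05°, of the stored one.
At 24.5°: 1.5e-05° × 111190 × cos 24.5° = 1.5e-05 × 111190 × 0.9100 ≈ 1.5177 m.
At 56.17°: 1.5e-05° × 111190 × cos 56.17° = 1.5e-05 × 111190 × 0.5567 ≈ 0.92854 m.
Difference: 1.5177 − 0.92854 = 0.58914 m.

0.6 metres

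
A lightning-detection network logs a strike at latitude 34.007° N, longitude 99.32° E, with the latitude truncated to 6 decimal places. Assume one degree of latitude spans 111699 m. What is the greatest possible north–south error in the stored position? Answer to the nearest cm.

Truncating at 6 decimal places can drop up to a full unit in the last place, so the latitude may be off by as much as 1e-06°.
North–south distance: 1e-06° × 111699 m/° = 0.111699 m.
That is 0.111699 m = 11.17 cm.

11 cm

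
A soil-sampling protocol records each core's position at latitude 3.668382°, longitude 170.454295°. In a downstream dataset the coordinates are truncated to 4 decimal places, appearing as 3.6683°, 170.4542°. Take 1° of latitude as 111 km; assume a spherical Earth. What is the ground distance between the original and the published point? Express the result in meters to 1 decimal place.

13.9 meters

The latitude changed by +0.000082° and the longitude by +0.000095°.
North–south shift: 0.000082 × 111000 = 9.102 m.
East–west at this latitude: 0.000095° × 111000 × cos 3.6683° ≈ 0.000095 × 110773 = 10.5234 m.
Distance: √(9.102² + 10.5234²) ≈ 13.9136 m.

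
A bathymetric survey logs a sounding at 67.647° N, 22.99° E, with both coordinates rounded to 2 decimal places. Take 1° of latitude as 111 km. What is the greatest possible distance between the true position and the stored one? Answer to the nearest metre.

594 metres

Rounding to 2 decimal places leaves each coordinate within ±0.005° of the true value.
N–S: 0.005° × 111000 m/° = 555 m.
East–west component at 67.647°: 0.005° × 111000 × cos 67.647° ≈ 0.005 × 42214.6 ≈ 211.073 m.
Worst case both components are at the extreme and orthogonal: √(555² + 211.073²) ≈ 593.782 m.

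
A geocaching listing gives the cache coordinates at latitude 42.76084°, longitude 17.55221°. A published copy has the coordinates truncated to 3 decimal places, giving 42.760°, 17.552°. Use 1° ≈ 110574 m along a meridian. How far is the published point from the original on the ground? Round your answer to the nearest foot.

310 feet

Δlat = 42.76084 − 42.760 = +0.00084°; Δlon = 17.55221 − 17.552 = +0.00021°.
N–S: 0.00084° × 110574 m/° = 92.8822 m.
E–W at 42.76°: 0.00021° × 110574 × cos 42.76° = 0.00021 × 110574 × 0.7342 ≈ 17.0486 m.
Hypotenuse of the two orthogonal shifts: √(92.8822² + 17.0486²) = 94.4338 m.
Converting: 94.4338 m × 3.2808 ft/m ≈ 309.82 ft.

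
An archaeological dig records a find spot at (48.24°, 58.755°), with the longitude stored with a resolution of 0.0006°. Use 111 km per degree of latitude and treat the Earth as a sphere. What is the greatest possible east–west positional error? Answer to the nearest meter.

With a 0.0006° grid the true value lies within half a step, ±0.0006°/2 = ±0.0003°, of the stored one.
Parallels shrink by cos φ, so at 48.24° a degree of longitude is 111000 × 0.6660 ≈ 73927.3 m.
So at most 0.0003° × 73927.3 ≈ 22.1782 m east–west.

22 meters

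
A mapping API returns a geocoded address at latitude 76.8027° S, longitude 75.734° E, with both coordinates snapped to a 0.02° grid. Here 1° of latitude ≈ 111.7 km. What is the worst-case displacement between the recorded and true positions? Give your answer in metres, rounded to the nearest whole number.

1146 metres

With a 0.02° grid the true value lies within half a step, ±0.02°/2 = ±0.01°, of the stored one.
Latitude error → 0.01 × 111700 = 1117 m along the meridian.
East–west component at 76.8027°: 0.01° × 111700 × cos 76.8027° ≈ 0.01 × 25501.7 ≈ 255.017 m.
Worst case both components are at the extreme and orthogonal: √(1117² + 255.017²) ≈ 1145.74 m.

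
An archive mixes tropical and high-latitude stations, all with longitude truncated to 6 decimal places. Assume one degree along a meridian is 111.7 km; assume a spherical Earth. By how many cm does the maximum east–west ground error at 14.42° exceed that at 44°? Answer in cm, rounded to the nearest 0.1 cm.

2.8 cm

Truncating at 6 decimal places can drop up to a full unit in the last place, so the longitude may be off by as much as 1e-06°.
Error at 14.42° = 1e-06° × 111700 × cos 14.42° ≈ 0.1117 × 0.9685 = 0.10818 m.
Error at 44° = 1e-06° × 111700 × cos 44° ≈ 0.1117 × 0.7193 = 0.08035 m.
Difference: 0.10818 − 0.08035 = 0.027831 m.
That is 0.0278308 m = 2.7831 cm.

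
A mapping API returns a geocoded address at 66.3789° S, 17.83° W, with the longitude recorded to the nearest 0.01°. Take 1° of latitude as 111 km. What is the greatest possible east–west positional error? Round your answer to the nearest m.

222 m

Rounding to 2 decimal places leaves the longitude within ±0.005° of the true value.
At latitude 66.3789° a degree of longitude spans 111000 m × cos 66.3789° = 111000 × 0.4007 ≈ 44476.2 m.
So at most 0.005° × 44476.2 ≈ 222.381 m east–west.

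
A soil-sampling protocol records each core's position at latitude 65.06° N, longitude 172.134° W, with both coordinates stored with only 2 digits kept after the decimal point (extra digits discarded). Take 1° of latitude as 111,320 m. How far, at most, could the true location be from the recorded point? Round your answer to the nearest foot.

3964 feet

Truncating at 2 decimal places can drop up to a full unit in the last place, so each coordinate may be off by as much as 0.01°.
North–south component: 0.01° × 111320 = 1113.2 m.
E–W at 65.06°: 0.01° × 111320 × cos 65.06° = 0.01 × 111320 × 0.4217 ≈ 469.402 m.
Worst case both components are at the extreme and orthogonal: √(1113.2² + 469.402²) ≈ 1208.12 m.
In feet: 1208.12 m ÷ 0.3048 ≈ 3963.6 ft.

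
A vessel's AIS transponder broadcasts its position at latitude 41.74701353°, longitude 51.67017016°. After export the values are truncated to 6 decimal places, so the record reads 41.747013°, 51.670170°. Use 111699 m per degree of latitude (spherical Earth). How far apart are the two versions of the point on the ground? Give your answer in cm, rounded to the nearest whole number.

The latitude changed by +0.00000053° and the longitude by +0.00000016°.
N–S: 0.00000053° × 111699 m/° = 0.0592005 m.
E–W at 41.747°: 0.00000016° × 111699 × cos 41.747° = 0.00000016 × 111699 × 0.7461 ≈ 0.013334 m.
Hypotenuse of the two orthogonal shifts: √(0.0592005² + 0.013334²) = 0.0606835 m.
That is 0.0606835 m = 6.0684 cm.

6 cm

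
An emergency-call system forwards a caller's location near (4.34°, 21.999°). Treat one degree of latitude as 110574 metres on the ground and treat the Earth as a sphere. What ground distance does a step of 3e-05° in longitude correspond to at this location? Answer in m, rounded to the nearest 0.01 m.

3e-05° of longitude at 4.34° is 3e-05 × 110574 × cos 4.34° ≈ 3e-05 × 110257 = 3.30771 m.

3.31 m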